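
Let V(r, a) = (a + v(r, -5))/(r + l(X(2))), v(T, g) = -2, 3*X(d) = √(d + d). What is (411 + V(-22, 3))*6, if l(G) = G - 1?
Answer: 165204/67 ≈ 2465.7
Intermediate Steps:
X(d) = √2*√d/3 (X(d) = √(d + d)/3 = √(2*d)/3 = (√2*√d)/3 = √2*√d/3)
l(G) = -1 + G
V(r, a) = (-2 + a)/(-⅓ + r) (V(r, a) = (a - 2)/(r + (-1 + √2*√2/3)) = (-2 + a)/(r + (-1 + ⅔)) = (-2 + a)/(r - ⅓) = (-2 + a)/(-⅓ + r))
(411 + V(-22, 3))*6 = (411 + 3*(-2 + 3)/(-1 + 3*(-22)))*6 = (411 + 3*1/(-1 - 66))*6 = (411 + 3*1/(-67))*6 = (411 + 3*(-1/67)*1)*6 = (411 - 3/67)*6 = (27534/67)*6 = 165204/67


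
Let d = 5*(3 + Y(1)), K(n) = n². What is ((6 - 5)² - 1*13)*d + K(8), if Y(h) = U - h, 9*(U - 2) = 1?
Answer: -548/3 ≈ -182.67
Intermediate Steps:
U = 19/9 (U = 2 + (⅑)*1 = 2 + ⅑ = 19/9 ≈ 2.1111)
Y(h) = 19/9 - h
d = 185/9 (d = 5*(3 + (19/9 - 1*1)) = 5*(3 + (19/9 - 1)) = 5*(3 + 10/9) = 5*(37/9) = 185/9 ≈ 20.556)
((6 - 5)² - 1*13)*d + K(8) = ((6 - 5)² - 1*13)*(185/9) + 8² = (1² - 13)*(185/9) + 64 = (1 - 13)*(185/9) + 64 = -12*185/9 + 64 = -740/3 + 64 = -548/3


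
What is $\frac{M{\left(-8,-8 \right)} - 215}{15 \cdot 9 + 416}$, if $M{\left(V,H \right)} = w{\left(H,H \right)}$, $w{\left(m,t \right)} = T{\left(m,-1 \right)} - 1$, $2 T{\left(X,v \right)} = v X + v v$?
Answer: $- \frac{423}{1102} \approx -0.38385$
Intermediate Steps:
$T{\left(X,v \right)} = \frac{v^{2}}{2} + \frac{X v}{2}$ ($T{\left(X,v \right)} = \frac{v X + v v}{2} = \frac{X v + v^{2}}{2} = \frac{v^{2} + X v}{2} = \frac{v^{2}}{2} + \frac{X v}{2}$)
$w{\left(m,t \right)} = - \frac{1}{2} - \frac{m}{2}$ ($w{\left(m,t \right)} = \frac{1}{2} \left(-1\right) \left(m - 1\right) - 1 = \frac{1}{2} \left(-1\right) \left(-1 + m\right) - 1 = \left(\frac{1}{2} - \frac{m}{2}\right) - 1 = - \frac{1}{2} - \frac{m}{2}$)
$M{\left(V,H \right)} = - \frac{1}{2} - \frac{H}{2}$
$\frac{M{\left(-8,-8 \right)} - 215}{15 \cdot 9 + 416} = \frac{\left(- \frac{1}{2} - -4\right) - 215}{15 \cdot 9 + 416} = \frac{\left(- \frac{1}{2} + 4\right) - 215}{135 + 416} = \frac{\frac{7}{2} - 215}{551} = \left(- \frac{423}{2}\right) \frac{1}{551} = - \frac{423}{1102}$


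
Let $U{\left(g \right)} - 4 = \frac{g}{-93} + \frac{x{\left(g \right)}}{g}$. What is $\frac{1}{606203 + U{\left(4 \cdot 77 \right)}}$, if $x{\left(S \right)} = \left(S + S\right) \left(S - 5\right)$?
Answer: $\frac{93}{56433301} \approx 1.648 \cdot 10^{-6}$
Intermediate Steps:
$x{\left(S \right)} = 2 S \left(-5 + S\right)$
$U{\left(g \right)} = -6 + \frac{185 g}{93}$ ($U{\left(g \right)} = 4 + \left(\frac{g}{-93} + \frac{2 g \left(-5 + g\right)}{g}\right) = 4 + \left(g \left(- \frac{1}{93}\right) + \left(-10 + 2 g\right)\right) = 4 + \left(- \frac{g}{93} + \left(-10 + 2 g\right)\right) = 4 + \left(-10 + \frac{185 g}{93}\right) = -6 + \frac{185 g}{93}$)
$\frac{1}{606203 + U{\left(4 \cdot 77 \right)}} = \frac{1}{606203 - \left(6 - \frac{185 \cdot 4 \cdot 77}{93}\right)} = \frac{1}{606203 + \left(-6 + \frac{185}{93} \cdot 308\right)} = \frac{1}{606203 + \left(-6 + \frac{56980}{93}\right)} = \frac{1}{606203 + \frac{56422}{93}} = \frac{1}{\frac{56433301}{93}} = \frac{93}{56433301}$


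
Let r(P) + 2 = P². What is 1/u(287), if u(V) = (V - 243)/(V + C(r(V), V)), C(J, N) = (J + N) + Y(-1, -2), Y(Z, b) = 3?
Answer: 20736/11 ≈ 1885.1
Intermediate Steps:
r(P) = -2 + P²
C(J, N) = 3 + J + N (C(J, N) = (J + N) + 3 = 3 + J + N)
u(V) = (-243 + V)/(1 + V² + 2*V) (u(V) = (V - 243)/(V + (3 + (-2 + V²) + V)) = (-243 + V)/(V + (1 + V + V²)) = (-243 + V)/(1 + V² + 2*V))
1/u(287) = 1/((-243 + 287)/(1 + 287² + 2*287)) = 1/(44/(1 + 82369 + 574)) = 1/(44/82944) = 1/((1/82944)*44) = 1/(11/20736) = 20736/11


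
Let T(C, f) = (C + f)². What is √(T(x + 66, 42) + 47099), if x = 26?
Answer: √65055 ≈ 255.06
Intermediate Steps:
√(T(x + 66, 42) + 47099) = √(((26 + 66) + 42)² + 47099) = √((92 + 42)² + 47099) = √(134² + 47099) = √(17956 + 47099) = √65055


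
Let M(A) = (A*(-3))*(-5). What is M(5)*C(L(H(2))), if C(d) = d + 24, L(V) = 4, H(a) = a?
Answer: 2100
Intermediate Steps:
C(d) = 24 + d
M(A) = 15*A (M(A) = -3*A*(-5) = 15*A)
M(5)*C(L(H(2))) = (15*5)*(24 + 4) = 75*28 = 2100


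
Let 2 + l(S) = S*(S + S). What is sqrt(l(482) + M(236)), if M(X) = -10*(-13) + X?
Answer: 6*sqrt(12917) ≈ 681.92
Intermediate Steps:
l(S) = -2 + 2*S**2 (l(S) = -2 + S*(S + S) = -2 + S*(2*S) = -2 + 2*S**2)
M(X) = 130 + X
sqrt(l(482) + M(236)) = sqrt((-2 + 2*482**2) + (130 + 236)) = sqrt((-2 + 2*232324) + 366) = sqrt((-2 + 464648) + 366) = sqrt(464646 + 366) = sqrt(465012) = 6*sqrt(12917)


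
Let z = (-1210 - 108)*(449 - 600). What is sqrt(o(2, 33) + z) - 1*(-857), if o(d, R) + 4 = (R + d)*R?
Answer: 857 + 3*sqrt(22241) ≈ 1304.4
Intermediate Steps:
z = 199018 (z = -1318*(-151) = 199018)
o(d, R) = -4 + R*(R + d) (o(d, R) = -4 + (R + d)*R = -4 + R*(R + d))
sqrt(o(2, 33) + z) - 1*(-857) = sqrt((-4 + 33**2 + 33*2) + 199018) - 1*(-857) = sqrt((-4 + 1089 + 66) + 199018) + 857 = sqrt(1151 + 199018) + 857 = sqrt(200169) + 857 = 3*sqrt(22241) + 857 = 857 + 3*sqrt(22241)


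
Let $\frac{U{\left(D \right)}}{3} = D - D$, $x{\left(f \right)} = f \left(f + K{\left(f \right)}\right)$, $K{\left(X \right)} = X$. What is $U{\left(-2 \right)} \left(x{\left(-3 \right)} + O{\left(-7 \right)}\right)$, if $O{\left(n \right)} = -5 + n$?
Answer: $0$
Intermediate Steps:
$x{\left(f \right)} = 2 f^{2}$ ($x{\left(f \right)} = f \left(f + f\right) = f 2 f = 2 f^{2}$)
$U{\left(D \right)} = 0$ ($U{\left(D \right)} = 3 \left(D - D\right) = 3 \cdot 0 = 0$)
$U{\left(-2 \right)} \left(x{\left(-3 \right)} + O{\left(-7 \right)}\right) = 0 \left(2 \left(-3\right)^{2} - 12\right) = 0 \left(2 \cdot 9 - 12\right) = 0 \left(18 - 12\right) = 0 \cdot 6 = 0$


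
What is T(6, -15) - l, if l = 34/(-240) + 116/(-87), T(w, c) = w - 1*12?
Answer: -181/40 ≈ -4.5250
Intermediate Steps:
T(w, c) = -12 + w (T(w, c) = w - 12 = -12 + w)
l = -59/40 (l = 34*(-1/240) + 116*(-1/87) = -17/120 - 4/3 = -59/40 ≈ -1.4750)
T(6, -15) - l = (-12 + 6) - 1*(-59/40) = -6 + 59/40 = -181/40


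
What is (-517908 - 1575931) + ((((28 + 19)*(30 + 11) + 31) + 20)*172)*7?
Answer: 287673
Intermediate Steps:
(-517908 - 1575931) + ((((28 + 19)*(30 + 11) + 31) + 20)*172)*7 = -2093839 + (((47*41 + 31) + 20)*172)*7 = -2093839 + (((1927 + 31) + 20)*172)*7 = -2093839 + ((1958 + 20)*172)*7 = -2093839 + (1978*172)*7 = -2093839 + 340216*7 = -2093839 + 2381512 = 287673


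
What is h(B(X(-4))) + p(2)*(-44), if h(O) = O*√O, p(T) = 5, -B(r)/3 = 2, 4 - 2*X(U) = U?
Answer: -220 - 6*I*√6 ≈ -220.0 - 14.697*I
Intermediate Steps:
X(U) = 2 - U/2
B(r) = -6 (B(r) = -3*2 = -6)
h(O) = O^(3/2)
h(B(X(-4))) + p(2)*(-44) = (-6)^(3/2) + 5*(-44) = -6*I*√6 - 220 = -220 - 6*I*√6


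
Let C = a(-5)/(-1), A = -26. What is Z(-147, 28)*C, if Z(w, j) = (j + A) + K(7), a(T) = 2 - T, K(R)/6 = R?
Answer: -308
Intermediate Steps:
K(R) = 6*R
Z(w, j) = 16 + j (Z(w, j) = (j - 26) + 6*7 = (-26 + j) + 42 = 16 + j)
C = -7 (C = (2 - 1*(-5))/(-1) = (2 + 5)*(-1) = 7*(-1) = -7)
Z(-147, 28)*C = (16 + 28)*(-7) = 44*(-7) = -308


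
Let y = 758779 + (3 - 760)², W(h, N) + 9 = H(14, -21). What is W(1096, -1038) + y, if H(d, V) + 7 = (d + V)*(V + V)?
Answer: 1332106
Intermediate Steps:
H(d, V) = -7 + 2*V*(V + d) (H(d, V) = -7 + (d + V)*(V + V) = -7 + (V + d)*(2*V) = -7 + 2*V*(V + d))
W(h, N) = 278 (W(h, N) = -9 + (-7 + 2*(-21)² + 2*(-21)*14) = -9 + (-7 + 2*441 - 588) = -9 + (-7 + 882 - 588) = -9 + 287 = 278)
y = 1331828 (y = 758779 + (-757)² = 758779 + 573049 = 1331828)
W(1096, -1038) + y = 278 + 1331828 = 1332106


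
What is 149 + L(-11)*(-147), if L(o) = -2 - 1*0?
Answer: 443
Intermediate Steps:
L(o) = -2 (L(o) = -2 + 0 = -2)
149 + L(-11)*(-147) = 149 - 2*(-147) = 149 + 294 = 443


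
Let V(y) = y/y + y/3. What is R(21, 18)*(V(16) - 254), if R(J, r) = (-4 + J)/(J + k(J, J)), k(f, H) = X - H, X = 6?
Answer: -12631/18 ≈ -701.72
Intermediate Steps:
V(y) = 1 + y/3 (V(y) = 1 + y*(⅓) = 1 + y/3)
k(f, H) = 6 - H
R(J, r) = -⅔ + J/6 (R(J, r) = (-4 + J)/(J + (6 - J)) = (-4 + J)/6 = (-4 + J)*(⅙) = -⅔ + J/6)
R(21, 18)*(V(16) - 254) = (-⅔ + (⅙)*21)*((1 + (⅓)*16) - 254) = (-⅔ + 7/2)*((1 + 16/3) - 254) = 17*(19/3 - 254)/6 = (17/6)*(-743/3) = -12631/18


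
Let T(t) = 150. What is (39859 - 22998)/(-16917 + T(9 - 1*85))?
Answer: -16861/16767 ≈ -1.0056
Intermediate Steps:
(39859 - 22998)/(-16917 + T(9 - 1*85)) = (39859 - 22998)/(-16917 + 150) = 16861/(-16767) = 16861*(-1/16767) = -16861/16767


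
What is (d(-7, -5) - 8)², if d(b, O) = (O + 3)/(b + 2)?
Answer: 1444/25 ≈ 57.760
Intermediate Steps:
d(b, O) = (3 + O)/(2 + b)
(d(-7, -5) - 8)² = ((3 - 5)/(2 - 7) - 8)² = (-2/(-5) - 8)² = (-⅕*(-2) - 8)² = (⅖ - 8)² = (-38/5)² = 1444/25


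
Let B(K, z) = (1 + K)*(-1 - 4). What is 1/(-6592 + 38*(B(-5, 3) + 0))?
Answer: -1/5832 ≈ -0.00017147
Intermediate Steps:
B(K, z) = -5 - 5*K (B(K, z) = (1 + K)*(-5) = -5 - 5*K)
1/(-6592 + 38*(B(-5, 3) + 0)) = 1/(-6592 + 38*((-5 - 5*(-5)) + 0)) = 1/(-6592 + 38*((-5 + 25) + 0)) = 1/(-6592 + 38*(20 + 0)) = 1/(-6592 + 38*20) = 1/(-6592 + 760) = 1/(-5832) = -1/5832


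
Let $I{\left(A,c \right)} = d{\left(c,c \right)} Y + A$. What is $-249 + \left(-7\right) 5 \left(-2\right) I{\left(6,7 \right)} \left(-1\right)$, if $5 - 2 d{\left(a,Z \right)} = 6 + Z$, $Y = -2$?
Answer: $-1229$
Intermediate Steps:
$d{\left(a,Z \right)} = - \frac{1}{2} - \frac{Z}{2}$ ($d{\left(a,Z \right)} = \frac{5}{2} - \frac{6 + Z}{2} = \frac{5}{2} - \left(3 + \frac{Z}{2}\right) = - \frac{1}{2} - \frac{Z}{2}$)
$I{\left(A,c \right)} = 1 + A + c$ ($I{\left(A,c \right)} = \left(- \frac{1}{2} - \frac{c}{2}\right) \left(-2\right) + A = \left(1 + c\right) + A = 1 + A + c$)
$-249 + \left(-7\right) 5 \left(-2\right) I{\left(6,7 \right)} \left(-1\right) = -249 + \left(-7\right) 5 \left(-2\right) \left(1 + 6 + 7\right) \left(-1\right) = -249 + \left(-35\right) \left(-2\right) 14 \left(-1\right) = -249 + 70 \left(-14\right) = -249 - 980 = -1229$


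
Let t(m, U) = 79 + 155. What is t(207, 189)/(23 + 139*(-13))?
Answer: -117/892 ≈ -0.13117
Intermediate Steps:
t(m, U) = 234
t(207, 189)/(23 + 139*(-13)) = 234/(23 + 139*(-13)) = 234/(23 - 1807) = 234/(-1784) = 234*(-1/1784) = -117/892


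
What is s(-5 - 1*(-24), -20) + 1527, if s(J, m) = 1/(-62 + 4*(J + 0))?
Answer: 21379/14 ≈ 1527.1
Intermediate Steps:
s(J, m) = 1/(-62 + 4*J)
s(-5 - 1*(-24), -20) + 1527 = 1/(2*(-31 + 2*(-5 - 1*(-24)))) + 1527 = 1/(2*(-31 + 2*(-5 + 24))) + 1527 = 1/(2*(-31 + 2*19)) + 1527 = 1/(2*(-31 + 38)) + 1527 = (½)/7 + 1527 = (½)*(⅐) + 1527 = 1/14 + 1527 = 21379/14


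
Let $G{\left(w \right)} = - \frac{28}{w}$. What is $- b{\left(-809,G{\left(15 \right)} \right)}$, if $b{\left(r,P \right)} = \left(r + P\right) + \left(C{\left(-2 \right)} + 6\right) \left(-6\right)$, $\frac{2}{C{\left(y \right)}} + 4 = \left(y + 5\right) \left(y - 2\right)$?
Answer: $\frac{50767}{60} \approx 846.12$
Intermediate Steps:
$C{\left(y \right)} = \frac{2}{-4 + \left(-2 + y\right) \left(5 + y\right)}$ ($C{\left(y \right)} = \frac{2}{-4 + \left(y + 5\right) \left(y - 2\right)} = \frac{2}{-4 + \left(5 + y\right) \left(-2 + y\right)} = \frac{2}{-4 + \left(-2 + y\right) \left(5 + y\right)}$)
$b{\left(r,P \right)} = - \frac{141}{4} + P + r$ ($b{\left(r,P \right)} = \left(r + P\right) + \left(\frac{2}{-14 + \left(-2\right)^{2} + 3 \left(-2\right)} + 6\right) \left(-6\right) = \left(P + r\right) + \left(\frac{2}{-14 + 4 - 6} + 6\right) \left(-6\right) = \left(P + r\right) + \left(\frac{2}{-16} + 6\right) \left(-6\right) = \left(P + r\right) + \left(2 \left(- \frac{1}{16}\right) + 6\right) \left(-6\right) = \left(P + r\right) + \left(- \frac{1}{8} + 6\right) \left(-6\right) = \left(P + r\right) + \frac{47}{8} \left(-6\right) = \left(P + r\right) - \frac{141}{4} = - \frac{141}{4} + P + r$)
$- b{\left(-809,G{\left(15 \right)} \right)} = - (- \frac{141}{4} - \frac{28}{15} - 809) = \left(-1\right) \left(- \frac{50767}{60}\right) = \frac{50767}{60}$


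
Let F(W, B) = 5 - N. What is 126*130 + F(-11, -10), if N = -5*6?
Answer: 16415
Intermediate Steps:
N = -30
F(W, B) = 35 (F(W, B) = 5 - 1*(-30) = 5 + 30 = 35)
126*130 + F(-11, -10) = 126*130 + 35 = 16380 + 35 = 16415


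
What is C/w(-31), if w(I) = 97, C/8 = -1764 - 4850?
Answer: -52912/97 ≈ -545.48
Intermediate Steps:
C = -52912 (C = 8*(-1764 - 4850) = 8*(-6614) = -52912)
C/w(-31) = -52912/97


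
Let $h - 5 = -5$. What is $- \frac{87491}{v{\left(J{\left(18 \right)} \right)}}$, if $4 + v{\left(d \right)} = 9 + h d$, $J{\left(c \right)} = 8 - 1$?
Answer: $- \frac{87491}{5} \approx -17498.0$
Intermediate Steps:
$h = 0$ ($h = 5 - 5 = 0$)
$J{\left(c \right)} = 7$ ($J{\left(c \right)} = 8 - 1 = 7$)
$v{\left(d \right)} = 5$ ($v{\left(d \right)} = -4 + \left(9 + 0 d\right) = -4 + \left(9 + 0\right) = -4 + 9 = 5$)
$- \frac{87491}{v{\left(J{\left(18 \right)} \right)}} = - \frac{87491}{5}$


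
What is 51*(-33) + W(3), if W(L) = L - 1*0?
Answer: -1680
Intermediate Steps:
W(L) = L (W(L) = L + 0 = L)
51*(-33) + W(3) = 51*(-33) + 3 = -1683 + 3 = -1680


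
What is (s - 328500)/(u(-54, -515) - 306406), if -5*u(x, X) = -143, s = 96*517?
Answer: 27340/30037 ≈ 0.91021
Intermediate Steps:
s = 49632
u(x, X) = 143/5 (u(x, X) = -⅕*(-143) = 143/5)
(s - 328500)/(u(-54, -515) - 306406) = (49632 - 328500)/(143/5 - 306406) = -278868/(-1531887/5) = -278868*(-5/1531887) = 27340/30037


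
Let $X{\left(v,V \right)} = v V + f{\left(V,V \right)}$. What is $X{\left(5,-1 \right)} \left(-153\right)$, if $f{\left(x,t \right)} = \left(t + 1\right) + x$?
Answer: $918$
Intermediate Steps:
$f{\left(x,t \right)} = 1 + t + x$ ($f{\left(x,t \right)} = \left(1 + t\right) + x = 1 + t + x$)
$X{\left(v,V \right)} = 1 + 2 V + V v$ ($X{\left(v,V \right)} = v V + \left(1 + V + V\right) = V v + \left(1 + 2 V\right) = 1 + 2 V + V v$)
$X{\left(5,-1 \right)} \left(-153\right) = \left(1 + 2 \left(-1\right) - 5\right) \left(-153\right) = \left(1 - 2 - 5\right) \left(-153\right) = \left(-6\right) \left(-153\right) = 918$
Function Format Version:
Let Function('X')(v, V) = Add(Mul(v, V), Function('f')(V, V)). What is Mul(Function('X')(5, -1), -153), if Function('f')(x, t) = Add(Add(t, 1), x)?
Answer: 918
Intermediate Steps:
Function('f')(x, t) = Add(1, t, x) (Function('f')(x, t) = Add(Add(1, t), x) = Add(1, t, x))
Function('X')(v, V) = Add(1, Mul(2, V), Mul(V, v)) (Function('X')(v, V) = Add(Mul(v, V), Add(1, V, V)) = Add(Mul(V, v), Add(1, Mul(2, V))) = Add(1, Mul(2, V), Mul(V, v)))
Mul(Function('X')(5, -1), -153) = Mul(Add(1, Mul(2, -1), Mul(-1, 5)), -153) = Mul(Add(1, -2, -5), -153) = Mul(-6, -153) = 918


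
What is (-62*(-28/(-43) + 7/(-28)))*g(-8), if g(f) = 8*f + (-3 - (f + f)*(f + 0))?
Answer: 417105/86 ≈ 4850.1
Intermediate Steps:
g(f) = -3 - 2*f² + 8*f (g(f) = 8*f + (-3 - 2*f*f) = 8*f + (-3 - 2*f²) = -3 - 2*f² + 8*f)
(-62*(-28/(-43) + 7/(-28)))*g(-8) = (-62*(-28/(-43) + 7/(-28)))*(-3 - 2*(-8)² + 8*(-8)) = (-62*(-28*(-1/43) + 7*(-1/28)))*(-3 - 2*64 - 64) = (-62*(28/43 - ¼))*(-3 - 128 - 64) = -62*69/172*(-195) = -2139/86*(-195) = 417105/86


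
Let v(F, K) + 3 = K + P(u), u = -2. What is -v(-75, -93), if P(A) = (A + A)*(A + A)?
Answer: 80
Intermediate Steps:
P(A) = 4*A² (P(A) = (2*A)*(2*A) = 4*A²)
v(F, K) = 13 + K (v(F, K) = -3 + (K + 4*(-2)²) = -3 + (K + 4*4) = -3 + (K + 16) = -3 + (16 + K) = 13 + K)
-v(-75, -93) = -(13 - 93) = -1*(-80) = 80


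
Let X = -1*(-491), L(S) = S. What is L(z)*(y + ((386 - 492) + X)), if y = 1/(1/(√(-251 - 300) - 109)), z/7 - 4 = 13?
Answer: 32844 + 119*I*√551 ≈ 32844.0 + 2793.3*I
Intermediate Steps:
z = 119 (z = 28 + 7*13 = 28 + 91 = 119)
X = 491
y = -109 + I*√551 (y = 1/(1/(√(-551) - 109)) = 1/(1/(I*√551 - 109)) = 1/(1/(-109 + I*√551)) = -109 + I*√551 ≈ -109.0 + 23.473*I)
L(z)*(y + ((386 - 492) + X)) = 119*((-109 + I*√551) + ((386 - 492) + 491)) = 119*((-109 + I*√551) + (-106 + 491)) = 119*((-109 + I*√551) + 385) = 119*(276 + I*√551) = 32844 + 119*I*√551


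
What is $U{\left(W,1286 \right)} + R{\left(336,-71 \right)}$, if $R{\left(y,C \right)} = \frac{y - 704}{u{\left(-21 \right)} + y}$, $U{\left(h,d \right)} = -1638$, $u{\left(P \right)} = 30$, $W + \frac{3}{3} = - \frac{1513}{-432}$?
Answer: $- \frac{299938}{183} \approx -1639.0$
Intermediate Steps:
$W = \frac{1081}{432}$ ($W = -1 - \frac{1513}{-432} = -1 - - \frac{1513}{432} = -1 + \frac{1513}{432} = \frac{1081}{432} \approx 2.5023$)
$R{\left(y,C \right)} = \frac{-704 + y}{30 + y}$ ($R{\left(y,C \right)} = \frac{y - 704}{30 + y} = \frac{-704 + y}{30 + y}$)
$U{\left(W,1286 \right)} + R{\left(336,-71 \right)} = -1638 + \frac{-704 + 336}{30 + 336} = -1638 + \frac{1}{366} \left(-368\right) = -1638 - \frac{184}{183} = - \frac{299938}{183}$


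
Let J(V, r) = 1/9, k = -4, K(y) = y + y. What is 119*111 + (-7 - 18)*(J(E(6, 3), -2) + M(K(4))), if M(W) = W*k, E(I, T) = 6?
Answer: 126056/9 ≈ 14006.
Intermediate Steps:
K(y) = 2*y
J(V, r) = ⅑
M(W) = -4*W (M(W) = W*(-4) = -4*W)
119*111 + (-7 - 18)*(J(E(6, 3), -2) + M(K(4))) = 119*111 + (-7 - 18)*(⅑ - 8*4) = 13209 - 25*(⅑ - 4*8) = 13209 - 25*(⅑ - 32) = 13209 - 25*(-287/9) = 13209 + 7175/9 = 126056/9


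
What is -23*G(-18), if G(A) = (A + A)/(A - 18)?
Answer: -23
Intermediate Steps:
G(A) = 2*A/(-18 + A) (G(A) = (2*A)/(-18 + A) = 2*A/(-18 + A))
-23*G(-18) = -46*(-18)/(-18 - 18) = -46*(-18)/(-36) = -46*(-18)*(-1)/36 = -23*1 = -23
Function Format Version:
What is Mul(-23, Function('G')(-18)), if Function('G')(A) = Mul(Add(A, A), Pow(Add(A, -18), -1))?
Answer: -23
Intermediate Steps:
Function('G')(A) = Mul(2, A, Pow(Add(-18, A), -1)) (Function('G')(A) = Mul(Mul(2, A), Pow(Add(-18, A), -1)) = Mul(2, A, Pow(Add(-18, A), -1)))
Mul(-23, Function('G')(-18)) = Mul(-23, Mul(2, -18, Pow(Add(-18, -18), -1))) = Mul(-23, Mul(2, -18, Pow(-36, -1))) = Mul(-23, Mul(2, -18, Rational(-1, 36))) = Mul(-23, 1) = -23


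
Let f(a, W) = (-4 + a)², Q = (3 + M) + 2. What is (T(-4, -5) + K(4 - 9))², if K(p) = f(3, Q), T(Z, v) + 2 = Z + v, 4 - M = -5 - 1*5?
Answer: 100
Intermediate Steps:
M = 14 (M = 4 - (-5 - 1*5) = 4 - (-5 - 5) = 4 - 1*(-10) = 4 + 10 = 14)
T(Z, v) = -2 + Z + v (T(Z, v) = -2 + (Z + v) = -2 + Z + v)
Q = 19 (Q = (3 + 14) + 2 = 17 + 2 = 19)
K(p) = 1 (K(p) = (-4 + 3)² = (-1)² = 1)
(T(-4, -5) + K(4 - 9))² = ((-2 - 4 - 5) + 1)² = (-11 + 1)² = (-10)² = 100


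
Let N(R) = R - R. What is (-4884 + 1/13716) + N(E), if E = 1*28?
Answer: -66988943/13716 ≈ -4884.0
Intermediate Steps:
E = 28
N(R) = 0
(-4884 + 1/13716) + N(E) = (-4884 + 1/13716) + 0 = -66988943/13716 + 0 = -66988943/13716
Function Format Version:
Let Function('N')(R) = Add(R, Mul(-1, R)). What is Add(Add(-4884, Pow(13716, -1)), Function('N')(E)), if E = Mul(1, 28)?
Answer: Rational(-66988943, 13716) ≈ -4884.0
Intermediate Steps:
E = 28
Function('N')(R) = 0
Add(Add(-4884, Pow(13716, -1)), Function('N')(E)) = Add(Add(-4884, Pow(13716, -1)), 0) = Add(Add(-4884, Rational(1, 13716)), 0) = Add(Rational(-66988943, 13716), 0) = Rational(-66988943, 13716)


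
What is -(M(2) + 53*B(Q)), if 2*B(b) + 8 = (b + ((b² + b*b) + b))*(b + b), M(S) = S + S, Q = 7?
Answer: -41344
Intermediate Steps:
M(S) = 2*S
B(b) = -4 + b*(2*b + 2*b²) (B(b) = -4 + ((b + ((b² + b*b) + b))*(b + b))/2 = -4 + ((b + ((b² + b²) + b))*(2*b))/2 = -4 + ((b + (2*b² + b))*(2*b))/2 = -4 + ((b + (b + 2*b²))*(2*b))/2 = -4 + ((2*b + 2*b²)*(2*b))/2 = -4 + (2*b*(2*b + 2*b²))/2 = -4 + b*(2*b + 2*b²))
-(M(2) + 53*B(Q)) = -(2*2 + 53*(-4 + 2*7² + 2*7³)) = -(4 + 53*(-4 + 2*49 + 2*343)) = -(4 + 53*(-4 + 98 + 686)) = -(4 + 53*780) = -(4 + 41340) = -1*41344 = -41344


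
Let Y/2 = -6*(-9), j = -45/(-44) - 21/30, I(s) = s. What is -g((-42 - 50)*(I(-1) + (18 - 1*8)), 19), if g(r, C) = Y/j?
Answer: -23760/71 ≈ -334.65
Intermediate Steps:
j = 71/220 (j = -45*(-1/44) - 21*1/30 = 45/44 - 7/10 = 71/220 ≈ 0.32273)
Y = 108 (Y = 2*(-6*(-9)) = 2*54 = 108)
g(r, C) = 23760/71 (g(r, C) = 108/(71/220) = 108*(220/71) = 23760/71)
-g((-42 - 50)*(I(-1) + (18 - 1*8)), 19) = -1*23760/71 = -23760/71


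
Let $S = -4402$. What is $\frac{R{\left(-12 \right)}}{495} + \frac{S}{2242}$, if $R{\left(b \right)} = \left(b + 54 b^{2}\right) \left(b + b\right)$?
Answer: $- \frac{23330239}{61655} \approx -378.4$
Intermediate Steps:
$R{\left(b \right)} = 2 b \left(b + 54 b^{2}\right)$ ($R{\left(b \right)} = \left(b + 54 b^{2}\right) 2 b = 2 b \left(b + 54 b^{2}\right)$)
$\frac{R{\left(-12 \right)}}{495} + \frac{S}{2242} = \frac{\left(-12\right)^{2} \left(2 + 108 \left(-12\right)\right)}{495} - \frac{4402}{2242} = 144 \left(2 - 1296\right) \frac{1}{495} - \frac{2201}{1121} = 144 \left(-1294\right) \frac{1}{495} - \frac{2201}{1121} = \left(-186336\right) \frac{1}{495} - \frac{2201}{1121} = - \frac{20704}{55} - \frac{2201}{1121} = - \frac{23330239}{61655}$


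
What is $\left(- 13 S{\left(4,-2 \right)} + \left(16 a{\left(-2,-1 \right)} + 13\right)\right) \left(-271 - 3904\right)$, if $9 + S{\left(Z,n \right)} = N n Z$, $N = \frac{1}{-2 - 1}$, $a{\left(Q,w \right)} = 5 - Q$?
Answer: $- \frac{2596850}{3} \approx -8.6562 \cdot 10^{5}$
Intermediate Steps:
$N = - \frac{1}{3}$ ($N = \frac{1}{-3} = - \frac{1}{3} \approx -0.33333$)
$S{\left(Z,n \right)} = -9 - \frac{Z n}{3}$ ($S{\left(Z,n \right)} = -9 + - \frac{n}{3} Z = -9 - \frac{Z n}{3}$)
$\left(- 13 S{\left(4,-2 \right)} + \left(16 a{\left(-2,-1 \right)} + 13\right)\right) \left(-271 - 3904\right) = \left(- 13 \left(-9 - \frac{4}{3} \left(-2\right)\right) + \left(16 \left(5 - -2\right) + 13\right)\right) \left(-271 - 3904\right) = \left(- 13 \left(-9 + \frac{8}{3}\right) + \left(16 \left(5 + 2\right) + 13\right)\right) \left(-4175\right) = \left(\left(-13\right) \left(- \frac{19}{3}\right) + \left(16 \cdot 7 + 13\right)\right) \left(-4175\right) = \left(\frac{247}{3} + \left(112 + 13\right)\right) \left(-4175\right) = \left(\frac{247}{3} + 125\right) \left(-4175\right) = \frac{622}{3} \left(-4175\right) = - \frac{2596850}{3}$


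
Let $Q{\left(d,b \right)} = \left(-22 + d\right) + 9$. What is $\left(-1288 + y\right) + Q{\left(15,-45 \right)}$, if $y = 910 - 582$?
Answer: $-958$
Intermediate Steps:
$y = 328$
$Q{\left(d,b \right)} = -13 + d$
$\left(-1288 + y\right) + Q{\left(15,-45 \right)} = \left(-1288 + 328\right) + \left(-13 + 15\right) = -960 + 2 = -958$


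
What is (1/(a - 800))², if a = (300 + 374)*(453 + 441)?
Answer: 1/362110283536 ≈ 2.7616e-12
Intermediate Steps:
a = 602556 (a = 674*894 = 602556)
(1/(a - 800))² = (1/(602556 - 800))² = (1/601756)² = 1/362110283536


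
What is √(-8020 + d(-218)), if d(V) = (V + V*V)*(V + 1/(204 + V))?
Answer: 3*I*√1147123 ≈ 3213.1*I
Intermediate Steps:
d(V) = (V + V²)*(V + 1/(204 + V))
√(-8020 + d(-218)) = √(-8020 - 218*(1 + (-218)³ + 205*(-218) + 205*(-218)²)/(204 - 218)) = √(-8020 - 218*(1 - 10360232 - 44690 + 205*47524)/(-14)) = √(-8020 - 218*(-1/14)*(1 - 10360232 - 44690 + 9742420)) = √(-8020 - 218*(-1/14)*(-662501)) = √(-8020 - 10316087) = √(-10324107) = 3*I*√1147123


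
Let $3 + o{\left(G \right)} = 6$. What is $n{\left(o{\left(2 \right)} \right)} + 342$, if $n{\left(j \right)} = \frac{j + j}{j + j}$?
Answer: $343$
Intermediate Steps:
$o{\left(G \right)} = 3$ ($o{\left(G \right)} = -3 + 6 = 3$)
$n{\left(j \right)} = 1$ ($n{\left(j \right)} = \frac{2 j}{2 j} = 2 j \frac{1}{2 j} = 1$)
$n{\left(o{\left(2 \right)} \right)} + 342 = 1 + 342 = 343$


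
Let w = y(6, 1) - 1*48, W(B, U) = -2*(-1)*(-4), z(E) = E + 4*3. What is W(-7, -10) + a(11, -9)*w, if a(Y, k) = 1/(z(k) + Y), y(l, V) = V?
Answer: -159/14 ≈ -11.357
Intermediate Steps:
z(E) = 12 + E (z(E) = E + 12 = 12 + E)
W(B, U) = -8 (W(B, U) = 2*(-4) = -8)
a(Y, k) = 1/(12 + Y + k) (a(Y, k) = 1/((12 + k) + Y) = 1/(12 + Y + k))
w = -47 (w = 1 - 1*48 = 1 - 48 = -47)
W(-7, -10) + a(11, -9)*w = -8 - 47/(12 + 11 - 9) = -8 - 47/14 = -159/14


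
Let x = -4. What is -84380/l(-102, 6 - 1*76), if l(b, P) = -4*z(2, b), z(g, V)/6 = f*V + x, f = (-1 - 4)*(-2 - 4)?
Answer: -21095/18384 ≈ -1.1475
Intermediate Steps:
f = 30 (f = -5*(-6) = 30)
z(g, V) = -24 + 180*V (z(g, V) = 6*(30*V - 4) = 6*(-4 + 30*V) = -24 + 180*V)
l(b, P) = 96 - 720*b (l(b, P) = -4*(-24 + 180*b) = 96 - 720*b)
-84380/l(-102, 6 - 1*76) = -84380/(96 - 720*(-102)) = -84380/(96 + 73440) = -84380/73536 = -84380*1/73536 = -21095/18384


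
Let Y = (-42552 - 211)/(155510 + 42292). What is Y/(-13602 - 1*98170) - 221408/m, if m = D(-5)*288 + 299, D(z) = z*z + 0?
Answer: -4895048296003015/165793329854856 ≈ -29.525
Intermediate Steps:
D(z) = z² (D(z) = z² + 0 = z²)
Y = -42763/197802 ≈ -0.21619
m = 7499 (m = (-5)²*288 + 299 = 25*288 + 299 = 7200 + 299 = 7499)
Y/(-13602 - 1*98170) - 221408/m = -42763/(197802*(-13602 - 1*98170)) - 221408/7499 = -42763/(197802*(-13602 - 98170)) - 221408*1/7499 = -42763/197802/(-111772) - 221408/7499 = -42763/197802*(-1/111772) - 221408/7499 = 42763/22108725144 - 221408/7499 = -4895048296003015/165793329854856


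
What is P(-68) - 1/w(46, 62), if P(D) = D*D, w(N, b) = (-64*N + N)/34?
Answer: 6700193/1449 ≈ 4624.0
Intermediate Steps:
w(N, b) = -63*N/34 (w(N, b) = -63*N*(1/34) = -63*N/34)
P(D) = D**2
P(-68) - 1/w(46, 62) = (-68)**2 - 1/((-63/34*46)) = 4624 - 1/(-1449/17) = 4624 - 1*(-17/1449) = 4624 + 17/1449 = 6700193/1449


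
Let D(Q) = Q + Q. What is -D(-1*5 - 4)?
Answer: 18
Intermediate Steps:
D(Q) = 2*Q
-D(-1*5 - 4) = -2*(-1*5 - 4) = -2*(-5 - 4) = -2*(-9) = -1*(-18) = 18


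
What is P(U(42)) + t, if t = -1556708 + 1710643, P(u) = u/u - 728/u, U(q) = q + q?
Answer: 461782/3 ≈ 1.5393e+5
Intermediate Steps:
U(q) = 2*q
P(u) = 1 - 728/u
t = 153935
P(U(42)) + t = (-728 + 2*42)/((2*42)) + 153935 = (-728 + 84)/84 + 153935 = (1/84)*(-644) + 153935 = -23/3 + 153935 = 461782/3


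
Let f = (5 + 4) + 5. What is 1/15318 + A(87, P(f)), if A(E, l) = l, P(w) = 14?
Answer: 214453/15318 ≈ 14.000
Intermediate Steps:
f = 14 (f = 9 + 5 = 14)
1/15318 + A(87, P(f)) = 1/15318 + 14 = 214453/15318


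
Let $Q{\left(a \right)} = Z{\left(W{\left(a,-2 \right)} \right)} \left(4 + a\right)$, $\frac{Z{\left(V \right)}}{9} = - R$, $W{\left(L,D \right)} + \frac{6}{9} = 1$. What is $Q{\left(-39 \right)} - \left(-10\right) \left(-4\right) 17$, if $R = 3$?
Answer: $265$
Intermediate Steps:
$W{\left(L,D \right)} = \frac{1}{3}$ ($W{\left(L,D \right)} = - \frac{2}{3} + 1 = \frac{1}{3}$)
$Z{\left(V \right)} = -27$ ($Z{\left(V \right)} = 9 \left(\left(-1\right) 3\right) = 9 \left(-3\right) = -27$)
$Q{\left(a \right)} = -108 - 27 a$ ($Q{\left(a \right)} = - 27 \left(4 + a\right) = -108 - 27 a$)
$Q{\left(-39 \right)} - \left(-10\right) \left(-4\right) 17 = \left(-108 - -1053\right) - \left(-10\right) \left(-4\right) 17 = \left(-108 + 1053\right) - 40 \cdot 17 = 945 - 680 = 265$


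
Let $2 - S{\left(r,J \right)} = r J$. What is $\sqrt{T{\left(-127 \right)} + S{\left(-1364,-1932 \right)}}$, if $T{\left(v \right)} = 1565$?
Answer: $i \sqrt{2633681} \approx 1622.9 i$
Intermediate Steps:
$S{\left(r,J \right)} = 2 - J r$ ($S{\left(r,J \right)} = 2 - r J = 2 - J r$)
$\sqrt{T{\left(-127 \right)} + S{\left(-1364,-1932 \right)}} = \sqrt{1565 + \left(2 - \left(-1932\right) \left(-1364\right)\right)} = \sqrt{1565 + \left(2 - 2635248\right)} = \sqrt{1565 - 2635246} = \sqrt{-2633681} = i \sqrt{2633681}$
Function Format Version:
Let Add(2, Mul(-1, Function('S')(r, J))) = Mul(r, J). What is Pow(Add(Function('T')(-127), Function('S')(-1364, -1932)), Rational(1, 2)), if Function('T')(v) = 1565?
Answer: Mul(I, Pow(2633681, Rational(1, 2))) ≈ Mul(1622.9, I)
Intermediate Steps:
Function('S')(r, J) = Add(2, Mul(-1, J, r)) (Function('S')(r, J) = Add(2, Mul(-1, Mul(r, J))) = Add(2, Mul(-1, Mul(J, r))) = Add(2, Mul(-1, J, r)))
Pow(Add(Function('T')(-127), Function('S')(-1364, -1932)), Rational(1, 2)) = Pow(Add(1565, Add(2, Mul(-1, -1932, -1364))), Rational(1, 2)) = Pow(Add(1565, Add(2, -2635248)), Rational(1, 2)) = Pow(Add(1565, -2635246), Rational(1, 2)) = Pow(-2633681, Rational(1, 2)) = Mul(I, Pow(2633681, Rational(1, 2)))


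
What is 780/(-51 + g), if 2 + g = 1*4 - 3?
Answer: -15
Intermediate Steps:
g = -1 (g = -2 + (1*4 - 3) = -2 + (4 - 3) = -2 + 1 = -1)
780/(-51 + g) = 780/(-51 - 1) = 780/(-52) = 780*(-1/52) = -15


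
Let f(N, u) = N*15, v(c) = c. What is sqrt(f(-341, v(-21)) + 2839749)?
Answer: sqrt(2834634) ≈ 1683.6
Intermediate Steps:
f(N, u) = 15*N
sqrt(f(-341, v(-21)) + 2839749) = sqrt(15*(-341) + 2839749) = sqrt(-5115 + 2839749) = sqrt(2834634)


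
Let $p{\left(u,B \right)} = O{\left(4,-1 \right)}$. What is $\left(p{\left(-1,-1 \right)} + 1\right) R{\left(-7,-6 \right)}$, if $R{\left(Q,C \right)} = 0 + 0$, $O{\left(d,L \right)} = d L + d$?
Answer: $0$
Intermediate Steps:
$O{\left(d,L \right)} = d + L d$ ($O{\left(d,L \right)} = L d + d = d + L d$)
$R{\left(Q,C \right)} = 0$
$p{\left(u,B \right)} = 0$ ($p{\left(u,B \right)} = 4 \left(1 - 1\right) = 4 \cdot 0 = 0$)
$\left(p{\left(-1,-1 \right)} + 1\right) R{\left(-7,-6 \right)} = \left(0 + 1\right) 0 = 1 \cdot 0 = 0$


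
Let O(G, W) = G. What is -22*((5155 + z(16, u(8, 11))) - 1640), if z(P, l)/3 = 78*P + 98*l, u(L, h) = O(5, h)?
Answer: -192038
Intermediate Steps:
u(L, h) = 5
z(P, l) = 234*P + 294*l (z(P, l) = 3*(78*P + 98*l) = 234*P + 294*l)
-22*((5155 + z(16, u(8, 11))) - 1640) = -22*((5155 + (234*16 + 294*5)) - 1640) = -22*((5155 + (3744 + 1470)) - 1640) = -22*((5155 + 5214) - 1640) = -22*(10369 - 1640) = -22*8729 = -192038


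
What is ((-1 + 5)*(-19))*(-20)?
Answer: 1520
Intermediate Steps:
((-1 + 5)*(-19))*(-20) = (4*(-19))*(-20) = -76*(-20) = 1520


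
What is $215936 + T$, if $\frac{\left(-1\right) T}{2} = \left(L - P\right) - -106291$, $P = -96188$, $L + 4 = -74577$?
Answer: $-39860$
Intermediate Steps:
$L = -74581$ ($L = -4 - 74577 = -74581$)
$T = -255796$ ($T = - 2 \left(\left(-74581 - -96188\right) - -106291\right) = - 2 \left(\left(-74581 + 96188\right) + 106291\right) = - 2 \left(21607 + 106291\right) = \left(-2\right) 127898 = -255796$)
$215936 + T = 215936 - 255796 = -39860$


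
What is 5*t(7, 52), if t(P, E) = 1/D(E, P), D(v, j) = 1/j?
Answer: 35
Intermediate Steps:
t(P, E) = P (t(P, E) = 1/(1/P) = P)
5*t(7, 52) = 5*7 = 35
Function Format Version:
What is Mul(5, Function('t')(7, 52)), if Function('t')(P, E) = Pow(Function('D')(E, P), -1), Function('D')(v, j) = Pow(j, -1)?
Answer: 35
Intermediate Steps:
Function('t')(P, E) = P (Function('t')(P, E) = Pow(Pow(P, -1), -1) = P)
Mul(5, Function('t')(7, 52)) = Mul(5, 7) = 35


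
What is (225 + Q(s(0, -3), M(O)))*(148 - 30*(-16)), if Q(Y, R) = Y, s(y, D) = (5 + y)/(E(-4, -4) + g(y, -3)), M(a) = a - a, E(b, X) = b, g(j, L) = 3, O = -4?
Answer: 138160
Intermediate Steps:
M(a) = 0
s(y, D) = -5 - y (s(y, D) = (5 + y)/(-4 + 3) = (5 + y)/(-1) = (5 + y)*(-1) = -5 - y)
(225 + Q(s(0, -3), M(O)))*(148 - 30*(-16)) = (225 + (-5 - 1*0))*(148 - 30*(-16)) = (225 + (-5 + 0))*(148 + 480) = (225 - 5)*628 = 220*628 = 138160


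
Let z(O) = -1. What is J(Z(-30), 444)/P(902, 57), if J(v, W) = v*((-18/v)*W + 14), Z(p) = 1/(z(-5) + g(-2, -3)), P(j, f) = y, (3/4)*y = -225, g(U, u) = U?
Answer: 2399/90 ≈ 26.656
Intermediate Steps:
y = -300 (y = (4/3)*(-225) = -300)
P(j, f) = -300
Z(p) = -⅓ (Z(p) = 1/(-1 - 2) = 1/(-3) = -⅓)
J(v, W) = v*(14 - 18*W/v) (J(v, W) = v*(-18*W/v + 14) = v*(14 - 18*W/v))
J(Z(-30), 444)/P(902, 57) = (-18*444 + 14*(-⅓))/(-300) = (-7992 - 14/3)*(-1/300) = -23990/3*(-1/300) = 2399/90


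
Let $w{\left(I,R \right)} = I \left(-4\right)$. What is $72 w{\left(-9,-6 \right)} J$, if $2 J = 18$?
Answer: $23328$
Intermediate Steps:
$J = 9$ ($J = \frac{1}{2} \cdot 18 = 9$)
$w{\left(I,R \right)} = - 4 I$
$72 w{\left(-9,-6 \right)} J = 72 \left(\left(-4\right) \left(-9\right)\right) 9 = 72 \cdot 36 \cdot 9 = 2592 \cdot 9 = 23328$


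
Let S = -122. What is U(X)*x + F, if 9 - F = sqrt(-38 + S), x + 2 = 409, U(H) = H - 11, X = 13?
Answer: 823 - 4*I*sqrt(10) ≈ 823.0 - 12.649*I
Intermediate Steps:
U(H) = -11 + H
x = 407 (x = -2 + 409 = 407)
F = 9 - 4*I*sqrt(10) (F = 9 - sqrt(-38 - 122) = 9 - sqrt(-160) = 9 - 4*I*sqrt(10) ≈ 9.0 - 12.649*I)
U(X)*x + F = (-11 + 13)*407 + (9 - 4*I*sqrt(10)) = 2*407 + (9 - 4*I*sqrt(10)) = 814 + (9 - 4*I*sqrt(10)) = 823 - 4*I*sqrt(10)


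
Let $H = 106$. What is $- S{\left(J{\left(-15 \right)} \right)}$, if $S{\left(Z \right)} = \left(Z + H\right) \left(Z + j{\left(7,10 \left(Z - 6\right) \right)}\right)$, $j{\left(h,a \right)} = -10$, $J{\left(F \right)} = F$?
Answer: $2275$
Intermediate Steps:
$S{\left(Z \right)} = \left(-10 + Z\right) \left(106 + Z\right)$ ($S{\left(Z \right)} = \left(Z + 106\right) \left(Z - 10\right) = \left(106 + Z\right) \left(-10 + Z\right) = \left(-10 + Z\right) \left(106 + Z\right)$)
$- S{\left(J{\left(-15 \right)} \right)} = - (-1060 + \left(-15\right)^{2} + 96 \left(-15\right)) = - (-1060 + 225 - 1440) = \left(-1\right) \left(-2275\right) = 2275$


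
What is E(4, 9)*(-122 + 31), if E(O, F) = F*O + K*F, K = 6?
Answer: -8190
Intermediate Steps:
E(O, F) = 6*F + F*O (E(O, F) = F*O + 6*F = 6*F + F*O)
E(4, 9)*(-122 + 31) = (9*(6 + 4))*(-122 + 31) = (9*10)*(-91) = 90*(-91) = -8190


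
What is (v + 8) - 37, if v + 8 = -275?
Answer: -312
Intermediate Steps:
v = -283 (v = -8 - 275 = -283)
(v + 8) - 37 = (-283 + 8) - 37 = -275 - 37 = -312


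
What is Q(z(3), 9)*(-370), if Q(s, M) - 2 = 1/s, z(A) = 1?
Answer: -1110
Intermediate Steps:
Q(s, M) = 2 + 1/s
Q(z(3), 9)*(-370) = (2 + 1/1)*(-370) = (2 + 1)*(-370) = 3*(-370) = -1110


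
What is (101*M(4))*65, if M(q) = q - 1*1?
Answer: 19695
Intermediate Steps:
M(q) = -1 + q (M(q) = q - 1 = -1 + q)
(101*M(4))*65 = (101*(-1 + 4))*65 = (101*3)*65 = 303*65 = 19695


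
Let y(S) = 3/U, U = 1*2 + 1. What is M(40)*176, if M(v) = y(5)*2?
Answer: 352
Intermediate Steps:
U = 3 (U = 2 + 1 = 3)
y(S) = 1 (y(S) = 3/3 = 3*(1/3) = 1)
M(v) = 2 (M(v) = 1*2 = 2)
M(40)*176 = 2*176 = 352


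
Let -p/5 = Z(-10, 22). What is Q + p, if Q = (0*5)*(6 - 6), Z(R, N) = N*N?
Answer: -2420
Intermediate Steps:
Z(R, N) = N²
Q = 0 (Q = 0*0 = 0)
p = -2420 (p = -5*22² = -5*484 = -2420)
Q + p = 0 - 2420 = -2420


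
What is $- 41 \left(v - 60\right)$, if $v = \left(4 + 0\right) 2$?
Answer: $2132$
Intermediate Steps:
$v = 8$ ($v = 4 \cdot 2 = 8$)
$- 41 \left(v - 60\right) = - 41 \left(8 - 60\right) = \left(-41\right) \left(-52\right) = 2132$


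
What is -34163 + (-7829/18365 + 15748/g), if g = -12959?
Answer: -8130912559736/237992035 ≈ -34165.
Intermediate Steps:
-34163 + (-7829/18365 + 15748/g) = -34163 + (-7829/18365 + 15748/(-12959)) = -34163 + (-7829*1/18365 + 15748*(-1/12959)) = -34163 + (-7829/18365 - 15748/12959) = -34163 - 390668031/237992035 = -8130912559736/237992035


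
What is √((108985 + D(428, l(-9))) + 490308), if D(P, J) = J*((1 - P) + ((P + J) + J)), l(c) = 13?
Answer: 2*√149911 ≈ 774.37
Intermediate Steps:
D(P, J) = J*(1 + 2*J) (D(P, J) = J*((1 - P) + ((J + P) + J)) = J*((1 - P) + (P + 2*J)) = J*(1 + 2*J))
√((108985 + D(428, l(-9))) + 490308) = √((108985 + 13*(1 + 2*13)) + 490308) = √((108985 + 13*(1 + 26)) + 490308) = √((108985 + 13*27) + 490308) = √((108985 + 351) + 490308) = √(109336 + 490308) = √599644 = 2*√149911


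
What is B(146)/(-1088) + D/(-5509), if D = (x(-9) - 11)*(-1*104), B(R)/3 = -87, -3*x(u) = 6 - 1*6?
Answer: 193177/5993792 ≈ 0.032230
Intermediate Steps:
x(u) = 0 (x(u) = -(6 - 1*6)/3 = -(6 - 6)/3 = -⅓*0 = 0)
B(R) = -261 (B(R) = 3*(-87) = -261)
D = 1144 (D = (0 - 11)*(-1*104) = -11*(-104) = 1144)
B(146)/(-1088) + D/(-5509) = -261/(-1088) + 1144/(-5509) = -261*(-1/1088) + 1144*(-1/5509) = 261/1088 - 1144/5509 = 193177/5993792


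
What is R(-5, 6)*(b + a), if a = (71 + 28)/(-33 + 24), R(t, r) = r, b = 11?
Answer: 0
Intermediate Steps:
a = -11 (a = 99/(-9) = 99*(-⅑) = -11)
R(-5, 6)*(b + a) = 6*(11 - 11) = 6*0 = 0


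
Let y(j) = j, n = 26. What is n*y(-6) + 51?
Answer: -105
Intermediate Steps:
n*y(-6) + 51 = 26*(-6) + 51 = -156 + 51 = -105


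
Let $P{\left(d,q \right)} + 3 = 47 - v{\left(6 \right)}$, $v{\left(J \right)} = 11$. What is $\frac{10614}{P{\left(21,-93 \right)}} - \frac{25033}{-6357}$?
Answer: $\frac{22766429}{69927} \approx 325.57$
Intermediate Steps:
$P{\left(d,q \right)} = 33$ ($P{\left(d,q \right)} = -3 + \left(47 - 11\right) = -3 + 36 = 33$)
$\frac{10614}{P{\left(21,-93 \right)}} - \frac{25033}{-6357} = \frac{10614}{33} - \frac{25033}{-6357} = 10614 \cdot \frac{1}{33} - - \frac{25033}{6357} = \frac{3538}{11} + \frac{25033}{6357} = \frac{22766429}{69927}$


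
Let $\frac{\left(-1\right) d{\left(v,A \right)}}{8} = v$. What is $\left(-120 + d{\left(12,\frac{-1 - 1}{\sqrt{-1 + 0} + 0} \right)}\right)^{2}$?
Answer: $46656$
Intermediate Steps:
$d{\left(v,A \right)} = - 8 v$
$\left(-120 + d{\left(12,\frac{-1 - 1}{\sqrt{-1 + 0} + 0} \right)}\right)^{2} = \left(-120 - 96\right)^{2} = \left(-216\right)^{2} = 46656$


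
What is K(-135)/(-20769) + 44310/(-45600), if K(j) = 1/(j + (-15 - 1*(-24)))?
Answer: -1932575459/1988839440 ≈ -0.97171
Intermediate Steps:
K(j) = 1/(9 + j) (K(j) = 1/(j + (-15 + 24)) = 1/(j + 9) = 1/(9 + j))
K(-135)/(-20769) + 44310/(-45600) = 1/((9 - 135)*(-20769)) + 44310/(-45600) = -1/20769/(-126) + 44310*(-1/45600) = -1/126*(-1/20769) - 1477/1520 = 1/2616894 - 1477/1520 = -1932575459/1988839440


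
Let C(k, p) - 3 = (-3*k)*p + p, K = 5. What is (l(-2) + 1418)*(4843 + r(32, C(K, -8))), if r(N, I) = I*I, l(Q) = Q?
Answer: 25584288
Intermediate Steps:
C(k, p) = 3 + p - 3*k*p (C(k, p) = 3 + ((-3*k)*p + p) = 3 + (-3*k*p + p) = 3 + (p - 3*k*p) = 3 + p - 3*k*p)
r(N, I) = I²
(l(-2) + 1418)*(4843 + r(32, C(K, -8))) = (-2 + 1418)*(4843 + (3 - 8 - 3*5*(-8))²) = 1416*(4843 + (3 - 8 + 120)²) = 1416*(4843 + 115²) = 1416*(4843 + 13225) = 1416*18068 = 25584288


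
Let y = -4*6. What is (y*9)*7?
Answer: -1512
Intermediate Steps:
y = -24
(y*9)*7 = -24*9*7 = -216*7 = -1512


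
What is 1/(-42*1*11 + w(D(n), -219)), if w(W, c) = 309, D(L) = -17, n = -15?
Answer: -1/153 ≈ -0.0065359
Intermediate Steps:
1/(-42*1*11 + w(D(n), -219)) = 1/(-42*1*11 + 309) = 1/(-42*11 + 309) = 1/(-462 + 309) = 1/(-153) = -1/153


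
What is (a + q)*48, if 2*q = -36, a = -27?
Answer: -2160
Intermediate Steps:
q = -18 (q = (½)*(-36) = -18)
(a + q)*48 = (-27 - 18)*48 = -45*48 = -2160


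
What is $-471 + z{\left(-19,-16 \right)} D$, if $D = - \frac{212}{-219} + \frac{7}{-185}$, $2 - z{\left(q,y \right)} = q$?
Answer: $- \frac{6097046}{13505} \approx -451.47$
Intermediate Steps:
$z{\left(q,y \right)} = 2 - q$
$D = \frac{37687}{40515}$ ($D = \left(-212\right) \left(- \frac{1}{219}\right) + 7 \left(- \frac{1}{185}\right) = \frac{212}{219} - \frac{7}{185} = \frac{37687}{40515} \approx 0.9302$)
$-471 + z{\left(-19,-16 \right)} D = -471 + \left(2 - -19\right) \frac{37687}{40515} = -471 + \left(2 + 19\right) \frac{37687}{40515} = -471 + 21 \cdot \frac{37687}{40515} = -471 + \frac{263809}{13505} = - \frac{6097046}{13505}$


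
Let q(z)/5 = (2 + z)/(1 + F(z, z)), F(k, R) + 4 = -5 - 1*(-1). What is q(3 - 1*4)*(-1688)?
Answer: 8440/7 ≈ 1205.7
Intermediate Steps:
F(k, R) = -8 (F(k, R) = -4 + (-5 - 1*(-1)) = -4 + (-5 + 1) = -4 - 4 = -8)
q(z) = -10/7 - 5*z/7 (q(z) = 5*((2 + z)/(1 - 8)) = 5*((2 + z)/(-7)) = 5*((2 + z)*(-⅐)) = 5*(-2/7 - z/7) = -10/7 - 5*z/7)
q(3 - 1*4)*(-1688) = (-10/7 - 5*(3 - 1*4)/7)*(-1688) = (-10/7 - 5*(3 - 4)/7)*(-1688) = (-10/7 - 5/7*(-1))*(-1688) = (-10/7 + 5/7)*(-1688) = -5/7*(-1688) = 8440/7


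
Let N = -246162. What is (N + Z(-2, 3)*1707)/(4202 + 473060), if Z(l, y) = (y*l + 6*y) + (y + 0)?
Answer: -220557/477262 ≈ -0.46213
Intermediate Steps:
Z(l, y) = 7*y + l*y (Z(l, y) = (l*y + 6*y) + y = (6*y + l*y) + y = 7*y + l*y)
(N + Z(-2, 3)*1707)/(4202 + 473060) = (-246162 + (3*(7 - 2))*1707)/(4202 + 473060) = (-246162 + (3*5)*1707)/477262 = (-246162 + 15*1707)*(1/477262) = (-246162 + 25605)*(1/477262) = -220557*1/477262 = -220557/477262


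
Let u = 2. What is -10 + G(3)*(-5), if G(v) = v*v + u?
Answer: -65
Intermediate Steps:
G(v) = 2 + v**2 (G(v) = v*v + 2 = v**2 + 2 = 2 + v**2)
-10 + G(3)*(-5) = -10 + (2 + 3**2)*(-5) = -10 + (2 + 9)*(-5) = -10 + 11*(-5) = -10 - 55 = -65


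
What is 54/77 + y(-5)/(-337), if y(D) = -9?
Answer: 18891/25949 ≈ 0.72800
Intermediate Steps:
54/77 + y(-5)/(-337) = 54/77 - 9/(-337) = 54*(1/77) - 9*(-1/337) = 54/77 + 9/337 = 18891/25949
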